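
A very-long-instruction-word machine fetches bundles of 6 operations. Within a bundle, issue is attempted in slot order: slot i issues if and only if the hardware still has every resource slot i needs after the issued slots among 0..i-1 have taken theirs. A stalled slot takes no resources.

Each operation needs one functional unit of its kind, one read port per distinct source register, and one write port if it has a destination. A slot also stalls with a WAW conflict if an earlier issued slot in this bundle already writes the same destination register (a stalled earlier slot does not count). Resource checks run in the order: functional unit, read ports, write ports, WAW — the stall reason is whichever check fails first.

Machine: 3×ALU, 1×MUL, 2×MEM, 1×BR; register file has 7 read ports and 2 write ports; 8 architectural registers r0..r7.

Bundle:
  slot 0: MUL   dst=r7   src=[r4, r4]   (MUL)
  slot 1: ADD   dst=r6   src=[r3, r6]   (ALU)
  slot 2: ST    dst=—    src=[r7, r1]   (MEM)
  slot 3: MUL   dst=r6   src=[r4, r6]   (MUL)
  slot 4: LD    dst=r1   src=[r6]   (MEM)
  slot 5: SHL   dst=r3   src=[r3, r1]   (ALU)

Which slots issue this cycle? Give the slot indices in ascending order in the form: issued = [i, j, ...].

issued = [0, 1, 2]

[0] MUL needs rd=1 wr=1: ok; after: ALU=3 MUL=0 MEM=2 BR=1, R=6, W=1
[1] ALU needs rd=2 wr=1: ok; after: ALU=2 MUL=0 MEM=2 BR=1, R=4, W=0
[2] MEM needs rd=2 wr=0: ok; after: ALU=2 MUL=0 MEM=1 BR=1, R=2, W=0
[3] MUL needs rd=2 wr=1: FU; after: ALU=2 MUL=0 MEM=1 BR=1, R=2, W=0
[4] MEM needs rd=1 wr=1: WR_PORT; after: ALU=2 MUL=0 MEM=1 BR=1, R=2, W=0
[5] ALU needs rd=2 wr=1: WR_PORT; after: ALU=2 MUL=0 MEM=1 BR=1, R=2, W=0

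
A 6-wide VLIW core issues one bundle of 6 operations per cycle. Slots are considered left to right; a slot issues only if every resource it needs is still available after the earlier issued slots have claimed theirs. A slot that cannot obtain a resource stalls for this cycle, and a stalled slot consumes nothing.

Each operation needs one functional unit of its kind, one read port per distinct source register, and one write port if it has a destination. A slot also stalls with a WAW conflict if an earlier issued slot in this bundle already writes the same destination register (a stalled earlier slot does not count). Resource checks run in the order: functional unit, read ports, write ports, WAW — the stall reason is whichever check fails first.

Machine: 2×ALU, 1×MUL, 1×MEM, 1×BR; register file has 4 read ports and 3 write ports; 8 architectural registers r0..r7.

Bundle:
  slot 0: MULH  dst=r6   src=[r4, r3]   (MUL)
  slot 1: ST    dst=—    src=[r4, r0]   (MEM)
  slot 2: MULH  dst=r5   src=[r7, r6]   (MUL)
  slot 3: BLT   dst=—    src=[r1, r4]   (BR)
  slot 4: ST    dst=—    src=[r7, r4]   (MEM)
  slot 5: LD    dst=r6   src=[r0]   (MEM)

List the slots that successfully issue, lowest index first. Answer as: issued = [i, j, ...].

issued = [0, 1]

  0. MUL→r6 ⇒ go  {2A/0Mu/1Ld/1B | 2r 2w}
  1. MEM ⇒ go  {2A/0Mu/0Ld/1B | 0r 2w}
  2. MUL→r5 ⇒ no(FU)  {2A/0Mu/0Ld/1B | 0r 2w}
  3. BR ⇒ no(RD_PORT)  {2A/0Mu/0Ld/1B | 0r 2w}
  4. MEM ⇒ no(FU)  {2A/0Mu/0Ld/1B | 0r 2w}
  5. MEM→r6 ⇒ no(FU)  {2A/0Mu/0Ld/1B | 0r 2w}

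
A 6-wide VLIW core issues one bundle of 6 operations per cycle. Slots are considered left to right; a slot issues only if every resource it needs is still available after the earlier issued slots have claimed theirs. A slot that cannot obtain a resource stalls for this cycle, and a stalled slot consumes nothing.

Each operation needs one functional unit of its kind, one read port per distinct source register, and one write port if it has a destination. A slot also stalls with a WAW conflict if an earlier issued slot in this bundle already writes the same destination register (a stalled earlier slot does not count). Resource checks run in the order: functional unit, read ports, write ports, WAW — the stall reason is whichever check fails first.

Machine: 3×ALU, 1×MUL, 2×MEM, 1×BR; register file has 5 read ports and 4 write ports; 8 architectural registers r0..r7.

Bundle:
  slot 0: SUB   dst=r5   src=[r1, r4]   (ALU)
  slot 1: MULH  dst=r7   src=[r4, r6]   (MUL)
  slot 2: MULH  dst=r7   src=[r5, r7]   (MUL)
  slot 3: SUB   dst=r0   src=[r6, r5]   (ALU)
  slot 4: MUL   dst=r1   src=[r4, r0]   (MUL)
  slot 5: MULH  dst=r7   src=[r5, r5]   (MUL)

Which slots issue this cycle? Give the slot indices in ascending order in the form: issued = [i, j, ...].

issued = [0, 1]

  0. ALU→r5 ⇒ go  {2A/1Mu/2Ld/1B | 3r 3w}
  1. MUL→r7 ⇒ go  {2A/0Mu/2Ld/1B | 1r 2w}
  2. MUL→r7 ⇒ no(FU)  {2A/0Mu/2Ld/1B | 1r 2w}
  3. ALU→r0 ⇒ no(RD_PORT)  {2A/0Mu/2Ld/1B | 1r 2w}
  4. MUL→r1 ⇒ no(FU)  {2A/0Mu/2Ld/1B | 1r 2w}
  5. MUL→r7 ⇒ no(FU)  {2A/0Mu/2Ld/1B | 1r 2w}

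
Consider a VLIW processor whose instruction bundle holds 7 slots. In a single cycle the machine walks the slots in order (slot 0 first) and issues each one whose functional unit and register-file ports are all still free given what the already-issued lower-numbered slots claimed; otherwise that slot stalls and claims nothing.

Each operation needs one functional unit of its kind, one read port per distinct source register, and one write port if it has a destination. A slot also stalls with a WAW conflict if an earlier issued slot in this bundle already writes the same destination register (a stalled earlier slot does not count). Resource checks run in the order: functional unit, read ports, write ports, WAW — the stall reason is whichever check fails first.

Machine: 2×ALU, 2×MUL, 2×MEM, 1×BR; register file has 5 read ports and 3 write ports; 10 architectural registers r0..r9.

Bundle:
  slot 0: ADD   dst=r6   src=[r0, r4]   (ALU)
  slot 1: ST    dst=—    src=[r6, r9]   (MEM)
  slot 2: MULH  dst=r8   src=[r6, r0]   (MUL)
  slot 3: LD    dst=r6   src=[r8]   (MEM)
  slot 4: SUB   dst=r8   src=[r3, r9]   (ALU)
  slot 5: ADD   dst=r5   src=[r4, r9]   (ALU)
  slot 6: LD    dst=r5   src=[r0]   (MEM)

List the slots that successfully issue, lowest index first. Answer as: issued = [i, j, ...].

  0. ALU→r6 ⇒ go  {1A/2Mu/2Ld/1B | 3r 2w}
  1. MEM ⇒ go  {1A/2Mu/1Ld/1B | 1r 2w}
  2. MUL→r8 ⇒ no(RD_PORT)  {1A/2Mu/1Ld/1B | 1r 2w}
  3. MEM→r6 ⇒ no(WAW)  {1A/2Mu/1Ld/1B | 1r 2w}
  4. ALU→r8 ⇒ no(RD_PORT)  {1A/2Mu/1Ld/1B | 1r 2w}
  5. ALU→r5 ⇒ no(RD_PORT)  {1A/2Mu/1Ld/1B | 1r 2w}
  6. MEM→r5 ⇒ go  {1A/2Mu/0Ld/1B | 0r 1w}

issued = [0, 1, 6]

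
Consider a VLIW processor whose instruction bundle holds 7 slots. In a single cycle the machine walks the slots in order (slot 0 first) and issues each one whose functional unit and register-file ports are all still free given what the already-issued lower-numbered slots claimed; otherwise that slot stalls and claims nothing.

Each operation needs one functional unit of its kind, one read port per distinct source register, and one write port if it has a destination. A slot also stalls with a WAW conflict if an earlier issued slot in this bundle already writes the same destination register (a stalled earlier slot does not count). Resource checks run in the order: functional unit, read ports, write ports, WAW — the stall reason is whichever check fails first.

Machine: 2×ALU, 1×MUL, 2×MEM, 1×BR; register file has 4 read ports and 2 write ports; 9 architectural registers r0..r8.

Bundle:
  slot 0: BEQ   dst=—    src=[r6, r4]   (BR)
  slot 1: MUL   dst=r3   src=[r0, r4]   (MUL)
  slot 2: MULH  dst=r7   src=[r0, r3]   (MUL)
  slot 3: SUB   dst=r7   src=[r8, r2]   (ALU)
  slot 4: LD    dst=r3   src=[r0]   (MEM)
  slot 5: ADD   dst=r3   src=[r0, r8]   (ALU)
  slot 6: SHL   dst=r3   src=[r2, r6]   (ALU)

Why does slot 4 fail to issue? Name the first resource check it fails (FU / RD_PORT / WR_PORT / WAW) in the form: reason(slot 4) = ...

slot 0 (BR): ISSUE — free A2,Mu1,Ld2,B0 rp2 wp2
slot 1 (MUL): ISSUE — free A2,Mu0,Ld2,B0 rp0 wp1
slot 2 (MUL): stall FU — free A2,Mu0,Ld2,B0 rp0 wp1
slot 3 (ALU): stall RD_PORT — free A2,Mu0,Ld2,B0 rp0 wp1
slot 4 (MEM): stall RD_PORT — free A2,Mu0,Ld2,B0 rp0 wp1
slot 5 (ALU): stall RD_PORT — free A2,Mu0,Ld2,B0 rp0 wp1
slot 6 (ALU): stall RD_PORT — free A2,Mu0,Ld2,B0 rp0 wp1

reason(slot 4) = RD_PORT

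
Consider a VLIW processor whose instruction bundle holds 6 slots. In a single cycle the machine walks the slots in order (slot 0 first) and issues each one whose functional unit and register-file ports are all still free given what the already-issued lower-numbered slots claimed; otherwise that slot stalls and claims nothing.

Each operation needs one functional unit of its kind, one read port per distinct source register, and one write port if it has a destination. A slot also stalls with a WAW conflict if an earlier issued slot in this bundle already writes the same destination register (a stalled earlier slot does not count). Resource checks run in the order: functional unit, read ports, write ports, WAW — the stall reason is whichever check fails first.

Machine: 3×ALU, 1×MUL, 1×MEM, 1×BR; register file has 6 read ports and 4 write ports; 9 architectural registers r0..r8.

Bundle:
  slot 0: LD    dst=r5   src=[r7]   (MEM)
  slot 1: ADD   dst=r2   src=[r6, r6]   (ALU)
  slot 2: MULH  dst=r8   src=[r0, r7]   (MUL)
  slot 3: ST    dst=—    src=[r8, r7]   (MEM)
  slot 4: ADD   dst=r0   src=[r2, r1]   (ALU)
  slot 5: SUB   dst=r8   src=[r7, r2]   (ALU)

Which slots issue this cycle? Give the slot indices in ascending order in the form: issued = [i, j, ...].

issued = [0, 1, 2, 4]

[0] MEM needs rd=1 wr=1: ok; after: ALU=3 MUL=1 MEM=0 BR=1, R=5, W=3
[1] ALU needs rd=1 wr=1: ok; after: ALU=2 MUL=1 MEM=0 BR=1, R=4, W=2
[2] MUL needs rd=2 wr=1: ok; after: ALU=2 MUL=0 MEM=0 BR=1, R=2, W=1
[3] MEM needs rd=2 wr=0: FU; after: ALU=2 MUL=0 MEM=0 BR=1, R=2, W=1
[4] ALU needs rd=2 wr=1: ok; after: ALU=1 MUL=0 MEM=0 BR=1, R=0, W=0
[5] ALU needs rd=2 wr=1: RD_PORT; after: ALU=1 MUL=0 MEM=0 BR=1, R=0, W=0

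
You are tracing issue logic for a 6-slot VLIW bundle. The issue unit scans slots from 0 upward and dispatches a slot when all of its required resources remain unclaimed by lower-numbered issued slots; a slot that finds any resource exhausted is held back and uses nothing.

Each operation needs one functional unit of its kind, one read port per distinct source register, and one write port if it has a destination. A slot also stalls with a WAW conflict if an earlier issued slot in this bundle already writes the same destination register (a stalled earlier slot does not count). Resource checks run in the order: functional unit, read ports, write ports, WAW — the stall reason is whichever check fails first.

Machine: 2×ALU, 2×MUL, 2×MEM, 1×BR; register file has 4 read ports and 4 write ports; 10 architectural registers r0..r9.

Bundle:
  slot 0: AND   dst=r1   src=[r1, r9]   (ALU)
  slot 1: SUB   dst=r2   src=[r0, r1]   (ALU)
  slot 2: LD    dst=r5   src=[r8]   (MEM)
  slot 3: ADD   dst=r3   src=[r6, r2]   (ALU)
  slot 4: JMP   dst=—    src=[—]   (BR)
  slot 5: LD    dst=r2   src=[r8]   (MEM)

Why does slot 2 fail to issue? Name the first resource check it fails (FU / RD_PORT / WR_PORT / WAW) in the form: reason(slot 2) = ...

slot 0 (ALU): ISSUE — free A1,Mu2,Ld2,B1 rp2 wp3
slot 1 (ALU): ISSUE — free A0,Mu2,Ld2,B1 rp0 wp2
slot 2 (MEM): stall RD_PORT — free A0,Mu2,Ld2,B1 rp0 wp2
slot 3 (ALU): stall FU — free A0,Mu2,Ld2,B1 rp0 wp2
slot 4 (BR): ISSUE — free A0,Mu2,Ld2,B0 rp0 wp2
slot 5 (MEM): stall RD_PORT — free A0,Mu2,Ld2,B0 rp0 wp2

reason(slot 2) = RD_PORT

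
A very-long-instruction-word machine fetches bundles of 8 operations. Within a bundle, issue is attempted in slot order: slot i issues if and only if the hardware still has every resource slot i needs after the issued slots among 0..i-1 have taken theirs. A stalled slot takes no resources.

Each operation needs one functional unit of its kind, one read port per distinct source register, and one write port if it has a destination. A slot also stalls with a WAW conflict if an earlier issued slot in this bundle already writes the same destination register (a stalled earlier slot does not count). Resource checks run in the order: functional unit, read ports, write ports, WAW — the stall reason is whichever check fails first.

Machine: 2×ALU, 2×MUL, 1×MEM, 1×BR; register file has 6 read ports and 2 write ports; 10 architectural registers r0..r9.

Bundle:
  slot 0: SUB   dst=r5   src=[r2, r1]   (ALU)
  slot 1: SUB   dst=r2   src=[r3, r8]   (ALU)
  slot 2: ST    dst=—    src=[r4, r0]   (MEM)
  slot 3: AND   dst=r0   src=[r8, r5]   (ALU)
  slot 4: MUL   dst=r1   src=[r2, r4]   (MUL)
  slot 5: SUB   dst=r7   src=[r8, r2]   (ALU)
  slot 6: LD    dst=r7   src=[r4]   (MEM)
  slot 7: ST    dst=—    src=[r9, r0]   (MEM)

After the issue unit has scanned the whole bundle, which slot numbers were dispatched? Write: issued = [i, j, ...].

issued = [0, 1, 2]

[0] ALU needs rd=2 wr=1: ok; after: ALU=1 MUL=2 MEM=1 BR=1, R=4, W=1
[1] ALU needs rd=2 wr=1: ok; after: ALU=0 MUL=2 MEM=1 BR=1, R=2, W=0
[2] MEM needs rd=2 wr=0: ok; after: ALU=0 MUL=2 MEM=0 BR=1, R=0, W=0
[3] ALU needs rd=2 wr=1: FU; after: ALU=0 MUL=2 MEM=0 BR=1, R=0, W=0
[4] MUL needs rd=2 wr=1: RD_PORT; after: ALU=0 MUL=2 MEM=0 BR=1, R=0, W=0
[5] ALU needs rd=2 wr=1: FU; after: ALU=0 MUL=2 MEM=0 BR=1, R=0, W=0
[6] MEM needs rd=1 wr=1: FU; after: ALU=0 MUL=2 MEM=0 BR=1, R=0, W=0
[7] MEM needs rd=2 wr=0: FU; after: ALU=0 MUL=2 MEM=0 BR=1, R=0, W=0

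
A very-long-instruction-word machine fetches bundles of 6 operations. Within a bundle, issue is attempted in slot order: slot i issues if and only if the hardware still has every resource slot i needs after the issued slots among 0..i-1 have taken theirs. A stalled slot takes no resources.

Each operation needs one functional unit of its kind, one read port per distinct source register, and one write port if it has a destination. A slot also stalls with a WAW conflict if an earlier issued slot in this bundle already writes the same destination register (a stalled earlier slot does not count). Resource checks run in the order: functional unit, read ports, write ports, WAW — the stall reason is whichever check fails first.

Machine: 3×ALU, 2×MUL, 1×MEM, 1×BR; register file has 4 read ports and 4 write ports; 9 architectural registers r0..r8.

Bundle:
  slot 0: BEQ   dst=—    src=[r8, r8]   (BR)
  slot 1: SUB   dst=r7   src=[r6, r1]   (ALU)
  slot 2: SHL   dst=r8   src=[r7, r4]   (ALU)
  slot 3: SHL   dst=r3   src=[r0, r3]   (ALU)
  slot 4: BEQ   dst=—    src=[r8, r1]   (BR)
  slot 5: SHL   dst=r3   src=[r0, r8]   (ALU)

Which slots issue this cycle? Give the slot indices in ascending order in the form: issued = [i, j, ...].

issued = [0, 1]

slot 0 (BR): ISSUE — free A3,Mu2,Ld1,B0 rp3 wp4
slot 1 (ALU): ISSUE — free A2,Mu2,Ld1,B0 rp1 wp3
slot 2 (ALU): stall RD_PORT — free A2,Mu2,Ld1,B0 rp1 wp3
slot 3 (ALU): stall RD_PORT — free A2,Mu2,Ld1,B0 rp1 wp3
slot 4 (BR): stall FU — free A2,Mu2,Ld1,B0 rp1 wp3
slot 5 (ALU): stall RD_PORT — free A2,Mu2,Ld1,B0 rp1 wp3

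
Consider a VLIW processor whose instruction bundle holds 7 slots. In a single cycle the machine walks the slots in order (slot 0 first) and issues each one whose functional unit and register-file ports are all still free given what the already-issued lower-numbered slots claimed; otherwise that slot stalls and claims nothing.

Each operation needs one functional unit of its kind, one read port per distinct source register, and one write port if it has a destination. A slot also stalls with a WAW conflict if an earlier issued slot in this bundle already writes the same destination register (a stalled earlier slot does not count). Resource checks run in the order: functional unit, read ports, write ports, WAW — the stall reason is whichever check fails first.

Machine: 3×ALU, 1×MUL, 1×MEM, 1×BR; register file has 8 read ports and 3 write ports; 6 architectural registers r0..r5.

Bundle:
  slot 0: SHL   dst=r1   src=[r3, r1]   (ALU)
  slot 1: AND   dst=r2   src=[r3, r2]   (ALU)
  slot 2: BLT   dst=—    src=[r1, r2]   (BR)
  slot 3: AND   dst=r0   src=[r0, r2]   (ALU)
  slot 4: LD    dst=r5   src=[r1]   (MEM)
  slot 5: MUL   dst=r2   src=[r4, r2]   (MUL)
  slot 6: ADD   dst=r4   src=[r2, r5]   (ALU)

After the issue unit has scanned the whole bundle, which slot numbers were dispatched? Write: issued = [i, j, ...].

(0) want 1×ALU +2rd +1wr — yes → AL2|MU1|ME1|BR1|rd6|wr2
(1) want 1×ALU +2rd +1wr — yes → AL1|MU1|ME1|BR1|rd4|wr1
(2) want 1×BR +2rd +0wr — yes → AL1|MU1|ME1|BR0|rd2|wr1
(3) want 1×ALU +2rd +1wr — yes → AL0|MU1|ME1|BR0|rd0|wr0
(4) want 1×MEM +1rd +1wr — RD_PORT → AL0|MU1|ME1|BR0|rd0|wr0
(5) want 1×MUL +2rd +1wr — RD_PORT → AL0|MU1|ME1|BR0|rd0|wr0
(6) want 1×ALU +2rd +1wr — FU → AL0|MU1|ME1|BR0|rd0|wr0

issued = [0, 1, 2, 3]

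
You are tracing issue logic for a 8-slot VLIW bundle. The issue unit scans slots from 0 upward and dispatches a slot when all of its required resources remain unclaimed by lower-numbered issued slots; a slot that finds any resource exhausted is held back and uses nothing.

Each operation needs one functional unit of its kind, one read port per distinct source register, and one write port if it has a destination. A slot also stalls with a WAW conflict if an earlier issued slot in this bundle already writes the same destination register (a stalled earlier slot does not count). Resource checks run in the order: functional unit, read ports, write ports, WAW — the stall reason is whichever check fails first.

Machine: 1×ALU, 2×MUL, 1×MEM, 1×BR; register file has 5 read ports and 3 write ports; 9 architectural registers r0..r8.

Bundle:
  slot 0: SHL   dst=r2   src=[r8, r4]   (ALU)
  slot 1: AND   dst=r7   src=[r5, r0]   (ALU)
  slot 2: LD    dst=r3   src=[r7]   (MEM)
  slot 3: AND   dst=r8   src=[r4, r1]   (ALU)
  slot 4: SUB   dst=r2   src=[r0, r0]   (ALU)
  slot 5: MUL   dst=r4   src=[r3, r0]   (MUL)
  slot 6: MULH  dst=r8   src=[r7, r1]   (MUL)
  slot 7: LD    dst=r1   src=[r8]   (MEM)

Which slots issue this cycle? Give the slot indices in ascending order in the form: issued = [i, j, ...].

issued = [0, 2, 5]

#0 ALU src=r8,r4 dispatched  <A:0 Mu:2 Ld:1 B:1 rd:3 wr:2>
#1 ALU src=r5,r0 held:FU  <A:0 Mu:2 Ld:1 B:1 rd:3 wr:2>
#2 MEM src=r7 dispatched  <A:0 Mu:2 Ld:0 B:1 rd:2 wr:1>
#3 ALU src=r4,r1 held:FU  <A:0 Mu:2 Ld:0 B:1 rd:2 wr:1>
#4 ALU src=r0,r0 held:FU  <A:0 Mu:2 Ld:0 B:1 rd:2 wr:1>
#5 MUL src=r3,r0 dispatched  <A:0 Mu:1 Ld:0 B:1 rd:0 wr:0>
#6 MUL src=r7,r1 held:RD_PORT  <A:0 Mu:1 Ld:0 B:1 rd:0 wr:0>
#7 MEM src=r8 held:FU  <A:0 Mu:1 Ld:0 B:1 rd:0 wr:0>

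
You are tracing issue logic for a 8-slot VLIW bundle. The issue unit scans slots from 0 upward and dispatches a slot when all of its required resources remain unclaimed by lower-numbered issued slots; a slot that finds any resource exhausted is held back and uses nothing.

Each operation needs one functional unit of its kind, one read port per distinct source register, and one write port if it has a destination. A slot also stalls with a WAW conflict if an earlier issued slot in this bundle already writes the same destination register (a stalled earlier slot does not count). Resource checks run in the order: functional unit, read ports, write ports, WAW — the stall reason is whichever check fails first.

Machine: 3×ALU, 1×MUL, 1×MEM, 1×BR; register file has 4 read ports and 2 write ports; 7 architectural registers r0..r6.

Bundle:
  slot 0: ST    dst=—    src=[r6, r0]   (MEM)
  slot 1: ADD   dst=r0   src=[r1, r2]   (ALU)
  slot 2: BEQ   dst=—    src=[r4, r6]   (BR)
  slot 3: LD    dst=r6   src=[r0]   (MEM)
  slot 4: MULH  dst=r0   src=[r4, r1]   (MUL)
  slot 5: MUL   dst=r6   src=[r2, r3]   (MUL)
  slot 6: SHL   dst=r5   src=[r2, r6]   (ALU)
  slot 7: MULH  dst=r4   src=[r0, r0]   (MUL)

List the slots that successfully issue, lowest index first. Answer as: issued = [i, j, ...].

  0. MEM ⇒ go  {3A/1Mu/0Ld/1B | 2r 2w}
  1. ALU→r0 ⇒ go  {2A/1Mu/0Ld/1B | 0r 1w}
  2. BR ⇒ no(RD_PORT)  {2A/1Mu/0Ld/1B | 0r 1w}
  3. MEM→r6 ⇒ no(FU)  {2A/1Mu/0Ld/1B | 0r 1w}
  4. MUL→r0 ⇒ no(RD_PORT)  {2A/1Mu/0Ld/1B | 0r 1w}
  5. MUL→r6 ⇒ no(RD_PORT)  {2A/1Mu/0Ld/1B | 0r 1w}
  6. ALU→r5 ⇒ no(RD_PORT)  {2A/1Mu/0Ld/1B | 0r 1w}
  7. MUL→r4 ⇒ no(RD_PORT)  {2A/1Mu/0Ld/1B | 0r 1w}

issued = [0, 1]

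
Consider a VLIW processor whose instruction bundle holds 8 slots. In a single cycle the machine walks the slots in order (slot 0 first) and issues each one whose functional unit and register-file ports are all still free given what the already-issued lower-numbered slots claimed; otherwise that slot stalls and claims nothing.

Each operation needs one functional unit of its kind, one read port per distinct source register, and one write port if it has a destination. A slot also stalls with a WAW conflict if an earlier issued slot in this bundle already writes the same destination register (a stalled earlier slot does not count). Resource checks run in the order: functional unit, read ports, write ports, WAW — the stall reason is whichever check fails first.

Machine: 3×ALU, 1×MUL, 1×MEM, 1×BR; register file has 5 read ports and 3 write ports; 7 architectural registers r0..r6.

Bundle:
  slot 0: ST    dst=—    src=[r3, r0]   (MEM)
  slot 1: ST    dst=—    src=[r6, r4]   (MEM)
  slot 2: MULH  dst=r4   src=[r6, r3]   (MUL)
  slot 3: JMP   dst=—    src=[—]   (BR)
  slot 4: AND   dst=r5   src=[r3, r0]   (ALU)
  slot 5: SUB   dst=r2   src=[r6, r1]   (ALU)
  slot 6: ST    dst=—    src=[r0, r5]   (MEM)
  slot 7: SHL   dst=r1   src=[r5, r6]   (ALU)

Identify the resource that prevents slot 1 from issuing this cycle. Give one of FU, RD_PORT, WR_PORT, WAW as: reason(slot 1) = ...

  0. MEM ⇒ go  {3A/1Mu/0Ld/1B | 3r 3w}
  1. MEM ⇒ no(FU)  {3A/1Mu/0Ld/1B | 3r 3w}
  2. MUL→r4 ⇒ go  {3A/0Mu/0Ld/1B | 1r 2w}
  3. BR ⇒ go  {3A/0Mu/0Ld/0B | 1r 2w}
  4. ALU→r5 ⇒ no(RD_PORT)  {3A/0Mu/0Ld/0B | 1r 2w}
  5. ALU→r2 ⇒ no(RD_PORT)  {3A/0Mu/0Ld/0B | 1r 2w}
  6. MEM ⇒ no(FU)  {3A/0Mu/0Ld/0B | 1r 2w}
  7. ALU→r1 ⇒ no(RD_PORT)  {3A/0Mu/0Ld/0B | 1r 2w}

reason(slot 1) = FU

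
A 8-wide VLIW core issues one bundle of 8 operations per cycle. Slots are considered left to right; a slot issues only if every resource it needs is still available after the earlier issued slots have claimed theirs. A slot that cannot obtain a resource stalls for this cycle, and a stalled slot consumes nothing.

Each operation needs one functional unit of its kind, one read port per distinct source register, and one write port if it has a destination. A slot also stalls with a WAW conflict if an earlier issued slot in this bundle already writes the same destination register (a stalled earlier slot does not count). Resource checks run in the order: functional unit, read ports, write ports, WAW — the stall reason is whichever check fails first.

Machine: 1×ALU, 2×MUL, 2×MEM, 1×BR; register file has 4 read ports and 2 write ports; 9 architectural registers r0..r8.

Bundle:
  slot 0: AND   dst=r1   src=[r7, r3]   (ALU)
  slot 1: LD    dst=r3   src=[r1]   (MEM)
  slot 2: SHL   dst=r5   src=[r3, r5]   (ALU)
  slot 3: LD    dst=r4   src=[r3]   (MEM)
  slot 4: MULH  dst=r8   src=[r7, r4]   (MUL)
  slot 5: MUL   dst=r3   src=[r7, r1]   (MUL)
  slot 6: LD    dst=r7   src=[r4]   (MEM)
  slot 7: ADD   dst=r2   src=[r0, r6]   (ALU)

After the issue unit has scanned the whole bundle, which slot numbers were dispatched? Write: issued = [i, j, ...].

  0. ALU→r1 ⇒ go  {0A/2Mu/2Ld/1B | 2r 1w}
  1. MEM→r3 ⇒ go  {0A/2Mu/1Ld/1B | 1r 0w}
  2. ALU→r5 ⇒ no(FU)  {0A/2Mu/1Ld/1B | 1r 0w}
  3. MEM→r4 ⇒ no(WR_PORT)  {0A/2Mu/1Ld/1B | 1r 0w}
  4. MUL→r8 ⇒ no(RD_PORT)  {0A/2Mu/1Ld/1B | 1r 0w}
  5. MUL→r3 ⇒ no(RD_PORT)  {0A/2Mu/1Ld/1B | 1r 0w}
  6. MEM→r7 ⇒ no(WR_PORT)  {0A/2Mu/1Ld/1B | 1r 0w}
  7. ALU→r2 ⇒ no(FU)  {0A/2Mu/1Ld/1B | 1r 0w}

issued = [0, 1]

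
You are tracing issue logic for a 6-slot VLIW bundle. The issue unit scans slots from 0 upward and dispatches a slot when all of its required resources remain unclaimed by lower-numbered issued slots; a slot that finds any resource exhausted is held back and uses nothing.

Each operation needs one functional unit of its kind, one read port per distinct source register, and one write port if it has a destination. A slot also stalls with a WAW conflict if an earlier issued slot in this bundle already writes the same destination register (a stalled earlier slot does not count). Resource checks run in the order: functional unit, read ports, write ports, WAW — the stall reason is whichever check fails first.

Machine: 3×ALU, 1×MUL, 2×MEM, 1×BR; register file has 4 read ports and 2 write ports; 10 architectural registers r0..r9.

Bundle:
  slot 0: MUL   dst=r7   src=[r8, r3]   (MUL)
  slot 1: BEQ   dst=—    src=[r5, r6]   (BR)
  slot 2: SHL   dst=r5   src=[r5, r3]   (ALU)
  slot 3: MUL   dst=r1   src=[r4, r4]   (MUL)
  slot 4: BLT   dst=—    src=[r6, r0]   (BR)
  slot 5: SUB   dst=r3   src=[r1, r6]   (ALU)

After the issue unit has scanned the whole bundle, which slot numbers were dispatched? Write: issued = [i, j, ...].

issued = [0, 1]

[0] MUL needs rd=2 wr=1: ok; after: ALU=3 MUL=0 MEM=2 BR=1, R=2, W=1
[1] BR needs rd=2 wr=0: ok; after: ALU=3 MUL=0 MEM=2 BR=0, R=0, W=1
[2] ALU needs rd=2 wr=1: RD_PORT; after: ALU=3 MUL=0 MEM=2 BR=0, R=0, W=1
[3] MUL needs rd=1 wr=1: FU; after: ALU=3 MUL=0 MEM=2 BR=0, R=0, W=1
[4] BR needs rd=2 wr=0: FU; after: ALU=3 MUL=0 MEM=2 BR=0, R=0, W=1
[5] ALU needs rd=2 wr=1: RD_PORT; after: ALU=3 MUL=0 MEM=2 BR=0, R=0, W=1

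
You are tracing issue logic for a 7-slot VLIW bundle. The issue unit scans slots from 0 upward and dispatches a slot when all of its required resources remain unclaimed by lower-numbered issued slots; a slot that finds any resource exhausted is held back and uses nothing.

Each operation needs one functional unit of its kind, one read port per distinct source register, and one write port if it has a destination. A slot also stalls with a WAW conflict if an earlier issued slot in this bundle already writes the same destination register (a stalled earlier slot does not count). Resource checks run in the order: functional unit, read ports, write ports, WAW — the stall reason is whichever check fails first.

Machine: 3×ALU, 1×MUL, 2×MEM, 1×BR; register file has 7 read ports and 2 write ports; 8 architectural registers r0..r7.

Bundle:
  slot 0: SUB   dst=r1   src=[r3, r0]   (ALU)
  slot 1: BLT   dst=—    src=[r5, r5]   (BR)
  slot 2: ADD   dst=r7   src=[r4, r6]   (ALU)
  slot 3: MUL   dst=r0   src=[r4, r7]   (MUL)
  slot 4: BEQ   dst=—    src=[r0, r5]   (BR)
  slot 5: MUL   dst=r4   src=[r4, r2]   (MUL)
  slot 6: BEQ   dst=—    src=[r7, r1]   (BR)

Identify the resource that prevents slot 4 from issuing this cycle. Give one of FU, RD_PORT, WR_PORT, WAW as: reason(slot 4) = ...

[0] ALU needs rd=2 wr=1: ok; after: ALU=2 MUL=1 MEM=2 BR=1, R=5, W=1
[1] BR needs rd=1 wr=0: ok; after: ALU=2 MUL=1 MEM=2 BR=0, R=4, W=1
[2] ALU needs rd=2 wr=1: ok; after: ALU=1 MUL=1 MEM=2 BR=0, R=2, W=0
[3] MUL needs rd=2 wr=1: WR_PORT; after: ALU=1 MUL=1 MEM=2 BR=0, R=2, W=0
[4] BR needs rd=2 wr=0: FU; after: ALU=1 MUL=1 MEM=2 BR=0, R=2, W=0
[5] MUL needs rd=2 wr=1: WR_PORT; after: ALU=1 MUL=1 MEM=2 BR=0, R=2, W=0
[6] BR needs rd=2 wr=0: FU; after: ALU=1 MUL=1 MEM=2 BR=0, R=2, W=0

reason(slot 4) = FU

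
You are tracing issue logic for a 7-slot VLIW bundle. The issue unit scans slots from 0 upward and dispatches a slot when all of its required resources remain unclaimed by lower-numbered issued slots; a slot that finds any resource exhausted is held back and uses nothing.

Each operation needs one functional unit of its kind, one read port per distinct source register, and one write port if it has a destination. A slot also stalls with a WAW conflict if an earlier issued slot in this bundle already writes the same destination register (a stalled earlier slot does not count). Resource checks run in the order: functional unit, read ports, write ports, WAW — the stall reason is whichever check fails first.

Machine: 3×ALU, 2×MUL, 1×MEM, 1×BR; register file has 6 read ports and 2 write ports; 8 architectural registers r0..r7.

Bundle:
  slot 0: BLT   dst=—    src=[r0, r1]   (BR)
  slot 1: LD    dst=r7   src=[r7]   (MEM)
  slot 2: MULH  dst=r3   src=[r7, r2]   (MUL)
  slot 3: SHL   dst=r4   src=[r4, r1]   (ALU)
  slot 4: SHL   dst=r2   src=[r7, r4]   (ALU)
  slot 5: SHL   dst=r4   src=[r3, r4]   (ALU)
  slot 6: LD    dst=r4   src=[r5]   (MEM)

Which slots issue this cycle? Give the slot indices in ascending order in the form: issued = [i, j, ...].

issued = [0, 1, 2]

  0. BR ⇒ go  {3A/2Mu/1Ld/0B | 4r 2w}
  1. MEM→r7 ⇒ go  {3A/2Mu/0Ld/0B | 3r 1w}
  2. MUL→r3 ⇒ go  {3A/1Mu/0Ld/0B | 1r 0w}
  3. ALU→r4 ⇒ no(RD_PORT)  {3A/1Mu/0Ld/0B | 1r 0w}
  4. ALU→r2 ⇒ no(RD_PORT)  {3A/1Mu/0Ld/0B | 1r 0w}
  5. ALU→r4 ⇒ no(RD_PORT)  {3A/1Mu/0Ld/0B | 1r 0w}
  6. MEM→r4 ⇒ no(FU)  {3A/1Mu/0Ld/0B | 1r 0w}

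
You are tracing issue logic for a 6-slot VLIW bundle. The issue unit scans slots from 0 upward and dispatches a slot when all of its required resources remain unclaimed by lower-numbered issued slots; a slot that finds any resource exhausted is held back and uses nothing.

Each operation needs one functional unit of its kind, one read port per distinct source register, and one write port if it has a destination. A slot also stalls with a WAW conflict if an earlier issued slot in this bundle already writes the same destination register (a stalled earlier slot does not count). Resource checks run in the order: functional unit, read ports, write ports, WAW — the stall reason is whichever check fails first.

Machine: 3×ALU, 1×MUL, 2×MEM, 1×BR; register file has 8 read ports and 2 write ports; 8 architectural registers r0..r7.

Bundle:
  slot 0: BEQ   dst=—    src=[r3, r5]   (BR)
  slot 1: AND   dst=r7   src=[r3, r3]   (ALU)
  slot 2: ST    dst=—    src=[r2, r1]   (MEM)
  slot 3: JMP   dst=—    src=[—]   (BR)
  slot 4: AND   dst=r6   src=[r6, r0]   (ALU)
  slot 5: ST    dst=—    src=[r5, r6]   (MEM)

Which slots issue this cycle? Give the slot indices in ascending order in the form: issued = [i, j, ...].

issued = [0, 1, 2, 4]

[0] BR needs rd=2 wr=0: ok; after: ALU=3 MUL=1 MEM=2 BR=0, R=6, W=2
[1] ALU needs rd=1 wr=1: ok; after: ALU=2 MUL=1 MEM=2 BR=0, R=5, W=1
[2] MEM needs rd=2 wr=0: ok; after: ALU=2 MUL=1 MEM=1 BR=0, R=3, W=1
[3] BR needs rd=0 wr=0: FU; after: ALU=2 MUL=1 MEM=1 BR=0, R=3, W=1
[4] ALU needs rd=2 wr=1: ok; after: ALU=1 MUL=1 MEM=1 BR=0, R=1, W=0
[5] MEM needs rd=2 wr=0: RD_PORT; after: ALU=1 MUL=1 MEM=1 BR=0, R=1, W=0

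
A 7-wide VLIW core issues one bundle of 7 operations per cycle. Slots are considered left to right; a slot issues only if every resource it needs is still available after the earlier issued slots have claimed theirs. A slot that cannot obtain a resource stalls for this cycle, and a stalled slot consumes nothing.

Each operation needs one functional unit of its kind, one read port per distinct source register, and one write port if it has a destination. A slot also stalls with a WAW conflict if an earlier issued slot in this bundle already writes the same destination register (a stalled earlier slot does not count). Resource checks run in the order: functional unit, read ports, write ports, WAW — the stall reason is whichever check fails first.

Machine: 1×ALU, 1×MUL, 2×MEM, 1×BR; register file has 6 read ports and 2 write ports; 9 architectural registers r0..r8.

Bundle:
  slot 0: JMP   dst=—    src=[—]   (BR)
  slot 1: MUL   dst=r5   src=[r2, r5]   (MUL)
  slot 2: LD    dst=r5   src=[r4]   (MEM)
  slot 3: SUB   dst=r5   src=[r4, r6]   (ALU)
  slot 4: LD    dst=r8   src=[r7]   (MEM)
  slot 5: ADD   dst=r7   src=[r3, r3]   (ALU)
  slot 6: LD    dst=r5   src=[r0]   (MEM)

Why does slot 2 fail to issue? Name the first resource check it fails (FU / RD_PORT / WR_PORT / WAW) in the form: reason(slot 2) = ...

#0 BR src=- dispatched  <A:1 Mu:1 Ld:2 B:0 rd:6 wr:2>
#1 MUL src=r2,r5 dispatched  <A:1 Mu:0 Ld:2 B:0 rd:4 wr:1>
#2 MEM src=r4 held:WAW  <A:1 Mu:0 Ld:2 B:0 rd:4 wr:1>
#3 ALU src=r4,r6 held:WAW  <A:1 Mu:0 Ld:2 B:0 rd:4 wr:1>
#4 MEM src=r7 dispatched  <A:1 Mu:0 Ld:1 B:0 rd:3 wr:0>
#5 ALU src=r3,r3 held:WR_PORT  <A:1 Mu:0 Ld:1 B:0 rd:3 wr:0>
#6 MEM src=r0 held:WR_PORT  <A:1 Mu:0 Ld:1 B:0 rd:3 wr:0>

reason(slot 2) = WAW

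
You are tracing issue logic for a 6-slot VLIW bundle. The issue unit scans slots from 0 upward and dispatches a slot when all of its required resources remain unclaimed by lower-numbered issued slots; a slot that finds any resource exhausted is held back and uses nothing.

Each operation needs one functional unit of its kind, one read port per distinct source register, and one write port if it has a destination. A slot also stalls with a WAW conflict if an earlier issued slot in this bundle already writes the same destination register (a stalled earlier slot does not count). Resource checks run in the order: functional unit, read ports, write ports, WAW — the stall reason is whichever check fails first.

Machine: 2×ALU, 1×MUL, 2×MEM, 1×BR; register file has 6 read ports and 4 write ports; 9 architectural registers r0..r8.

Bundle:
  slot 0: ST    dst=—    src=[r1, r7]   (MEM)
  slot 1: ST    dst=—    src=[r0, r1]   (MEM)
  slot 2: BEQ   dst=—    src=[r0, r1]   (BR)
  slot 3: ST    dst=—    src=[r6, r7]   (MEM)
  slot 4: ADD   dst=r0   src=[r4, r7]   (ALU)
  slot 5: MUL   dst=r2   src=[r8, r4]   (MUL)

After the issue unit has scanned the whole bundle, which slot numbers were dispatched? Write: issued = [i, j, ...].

#0 MEM src=r1,r7 dispatched  <A:2 Mu:1 Ld:1 B:1 rd:4 wr:4>
#1 MEM src=r0,r1 dispatched  <A:2 Mu:1 Ld:0 B:1 rd:2 wr:4>
#2 BR src=r0,r1 dispatched  <A:2 Mu:1 Ld:0 B:0 rd:0 wr:4>
#3 MEM src=r6,r7 held:FU  <A:2 Mu:1 Ld:0 B:0 rd:0 wr:4>
#4 ALU src=r4,r7 held:RD_PORT  <A:2 Mu:1 Ld:0 B:0 rd:0 wr:4>
#5 MUL src=r8,r4 held:RD_PORT  <A:2 Mu:1 Ld:0 B:0 rd:0 wr:4>

issued = [0, 1, 2]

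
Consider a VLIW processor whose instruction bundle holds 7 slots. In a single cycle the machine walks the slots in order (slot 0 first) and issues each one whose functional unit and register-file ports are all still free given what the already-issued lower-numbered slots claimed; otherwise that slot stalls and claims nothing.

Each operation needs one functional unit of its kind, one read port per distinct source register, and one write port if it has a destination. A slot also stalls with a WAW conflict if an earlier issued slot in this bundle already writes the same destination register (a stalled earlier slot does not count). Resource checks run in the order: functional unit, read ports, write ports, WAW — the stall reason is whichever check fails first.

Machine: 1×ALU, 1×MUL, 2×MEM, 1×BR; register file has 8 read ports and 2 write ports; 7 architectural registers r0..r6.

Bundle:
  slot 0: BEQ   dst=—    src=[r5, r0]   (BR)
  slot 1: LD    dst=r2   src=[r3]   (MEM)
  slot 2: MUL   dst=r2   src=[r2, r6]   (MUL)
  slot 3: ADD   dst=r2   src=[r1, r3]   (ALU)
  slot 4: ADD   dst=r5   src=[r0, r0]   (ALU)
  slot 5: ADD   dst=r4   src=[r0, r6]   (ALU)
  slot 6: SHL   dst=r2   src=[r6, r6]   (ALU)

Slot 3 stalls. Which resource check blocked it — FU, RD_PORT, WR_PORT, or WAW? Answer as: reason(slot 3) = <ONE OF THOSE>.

(0) want 1×BR +2rd +0wr — yes → AL1|MU1|ME2|BR0|rd6|wr2
(1) want 1×MEM +1rd +1wr — yes → AL1|MU1|ME1|BR0|rd5|wr1
(2) want 1×MUL +2rd +1wr — WAW → AL1|MU1|ME1|BR0|rd5|wr1
(3) want 1×ALU +2rd +1wr — WAW → AL1|MU1|ME1|BR0|rd5|wr1
(4) want 1×ALU +1rd +1wr — yes → AL0|MU1|ME1|BR0|rd4|wr0
(5) want 1×ALU +2rd +1wr — FU → AL0|MU1|ME1|BR0|rd4|wr0
(6) want 1×ALU +1rd +1wr — FU → AL0|MU1|ME1|BR0|rd4|wr0

reason(slot 3) = WAW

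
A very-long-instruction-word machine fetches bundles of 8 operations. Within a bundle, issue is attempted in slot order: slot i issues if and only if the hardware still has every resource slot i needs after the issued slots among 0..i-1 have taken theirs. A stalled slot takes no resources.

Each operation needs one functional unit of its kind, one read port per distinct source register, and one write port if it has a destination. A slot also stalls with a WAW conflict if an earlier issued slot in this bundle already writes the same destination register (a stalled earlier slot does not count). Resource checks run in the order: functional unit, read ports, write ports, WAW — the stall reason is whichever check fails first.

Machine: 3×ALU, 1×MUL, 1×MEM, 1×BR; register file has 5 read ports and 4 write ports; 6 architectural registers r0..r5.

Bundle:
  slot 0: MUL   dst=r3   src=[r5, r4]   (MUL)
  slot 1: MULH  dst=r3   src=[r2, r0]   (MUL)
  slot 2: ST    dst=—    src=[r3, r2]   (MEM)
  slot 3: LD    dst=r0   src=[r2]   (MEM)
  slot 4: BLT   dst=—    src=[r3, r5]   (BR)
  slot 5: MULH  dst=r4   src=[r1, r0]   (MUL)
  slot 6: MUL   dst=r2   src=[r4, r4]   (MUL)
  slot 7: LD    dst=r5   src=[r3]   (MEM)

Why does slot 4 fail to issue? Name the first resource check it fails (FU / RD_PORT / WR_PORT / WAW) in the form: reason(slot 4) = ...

reason(slot 4) = RD_PORT

#0 MUL src=r5,r4 dispatched  <A:3 Mu:0 Ld:1 B:1 rd:3 wr:3>
#1 MUL src=r2,r0 held:FU  <A:3 Mu:0 Ld:1 B:1 rd:3 wr:3>
#2 MEM src=r3,r2 dispatched  <A:3 Mu:0 Ld:0 B:1 rd:1 wr:3>
#3 MEM src=r2 held:FU  <A:3 Mu:0 Ld:0 B:1 rd:1 wr:3>
#4 BR src=r3,r5 held:RD_PORT  <A:3 Mu:0 Ld:0 B:1 rd:1 wr:3>
#5 MUL src=r1,r0 held:FU  <A:3 Mu:0 Ld:0 B:1 rd:1 wr:3>
#6 MUL src=r4,r4 held:FU  <A:3 Mu:0 Ld:0 B:1 rd:1 wr:3>
#7 MEM src=r3 held:FU  <A:3 Mu:0 Ld:0 B:1 rd:1 wr:3>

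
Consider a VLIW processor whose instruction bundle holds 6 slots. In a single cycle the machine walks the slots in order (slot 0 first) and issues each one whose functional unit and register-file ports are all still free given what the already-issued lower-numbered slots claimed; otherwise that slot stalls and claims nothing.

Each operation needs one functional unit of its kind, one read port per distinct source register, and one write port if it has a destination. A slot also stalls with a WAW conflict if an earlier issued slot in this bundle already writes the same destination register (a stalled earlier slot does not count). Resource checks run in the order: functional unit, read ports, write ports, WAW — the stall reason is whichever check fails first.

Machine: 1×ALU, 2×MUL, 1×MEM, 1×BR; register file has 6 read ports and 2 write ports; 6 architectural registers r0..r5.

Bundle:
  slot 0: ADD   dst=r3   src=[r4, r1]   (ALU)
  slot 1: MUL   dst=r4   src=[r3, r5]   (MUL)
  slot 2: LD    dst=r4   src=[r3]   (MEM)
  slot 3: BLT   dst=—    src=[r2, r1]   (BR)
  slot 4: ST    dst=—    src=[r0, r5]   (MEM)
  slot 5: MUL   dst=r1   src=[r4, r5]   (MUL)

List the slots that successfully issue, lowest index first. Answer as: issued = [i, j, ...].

issued = [0, 1, 3]

slot 0 (ALU): ISSUE — free A0,Mu2,Ld1,B1 rp4 wp1
slot 1 (MUL): ISSUE — free A0,Mu1,Ld1,B1 rp2 wp0
slot 2 (MEM): stall WR_PORT — free A0,Mu1,Ld1,B1 rp2 wp0
slot 3 (BR): ISSUE — free A0,Mu1,Ld1,B0 rp0 wp0
slot 4 (MEM): stall RD_PORT — free A0,Mu1,Ld1,B0 rp0 wp0
slot 5 (MUL): stall RD_PORT — free A0,Mu1,Ld1,B0 rp0 wp0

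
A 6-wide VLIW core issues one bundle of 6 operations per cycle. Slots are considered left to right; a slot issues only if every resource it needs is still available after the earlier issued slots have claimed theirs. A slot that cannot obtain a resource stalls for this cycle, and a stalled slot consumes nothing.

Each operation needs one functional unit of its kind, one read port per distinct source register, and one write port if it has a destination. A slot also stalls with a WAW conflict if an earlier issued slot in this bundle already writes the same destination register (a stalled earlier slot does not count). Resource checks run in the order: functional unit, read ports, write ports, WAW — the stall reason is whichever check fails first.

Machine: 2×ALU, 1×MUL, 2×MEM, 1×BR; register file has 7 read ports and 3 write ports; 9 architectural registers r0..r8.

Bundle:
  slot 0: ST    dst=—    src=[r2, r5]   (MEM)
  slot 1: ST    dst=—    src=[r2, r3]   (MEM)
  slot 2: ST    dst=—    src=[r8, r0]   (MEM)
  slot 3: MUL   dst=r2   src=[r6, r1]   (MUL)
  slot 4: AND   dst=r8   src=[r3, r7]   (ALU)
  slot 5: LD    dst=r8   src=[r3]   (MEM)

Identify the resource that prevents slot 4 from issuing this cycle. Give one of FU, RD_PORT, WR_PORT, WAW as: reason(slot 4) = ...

#0 MEM src=r2,r5 dispatched  <A:2 Mu:1 Ld:1 B:1 rd:5 wr:3>
#1 MEM src=r2,r3 dispatched  <A:2 Mu:1 Ld:0 B:1 rd:3 wr:3>
#2 MEM src=r8,r0 held:FU  <A:2 Mu:1 Ld:0 B:1 rd:3 wr:3>
#3 MUL src=r6,r1 dispatched  <A:2 Mu:0 Ld:0 B:1 rd:1 wr:2>
#4 ALU src=r3,r7 held:RD_PORT  <A:2 Mu:0 Ld:0 B:1 rd:1 wr:2>
#5 MEM src=r3 held:FU  <A:2 Mu:0 Ld:0 B:1 rd:1 wr:2>

reason(slot 4) = RD_PORT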